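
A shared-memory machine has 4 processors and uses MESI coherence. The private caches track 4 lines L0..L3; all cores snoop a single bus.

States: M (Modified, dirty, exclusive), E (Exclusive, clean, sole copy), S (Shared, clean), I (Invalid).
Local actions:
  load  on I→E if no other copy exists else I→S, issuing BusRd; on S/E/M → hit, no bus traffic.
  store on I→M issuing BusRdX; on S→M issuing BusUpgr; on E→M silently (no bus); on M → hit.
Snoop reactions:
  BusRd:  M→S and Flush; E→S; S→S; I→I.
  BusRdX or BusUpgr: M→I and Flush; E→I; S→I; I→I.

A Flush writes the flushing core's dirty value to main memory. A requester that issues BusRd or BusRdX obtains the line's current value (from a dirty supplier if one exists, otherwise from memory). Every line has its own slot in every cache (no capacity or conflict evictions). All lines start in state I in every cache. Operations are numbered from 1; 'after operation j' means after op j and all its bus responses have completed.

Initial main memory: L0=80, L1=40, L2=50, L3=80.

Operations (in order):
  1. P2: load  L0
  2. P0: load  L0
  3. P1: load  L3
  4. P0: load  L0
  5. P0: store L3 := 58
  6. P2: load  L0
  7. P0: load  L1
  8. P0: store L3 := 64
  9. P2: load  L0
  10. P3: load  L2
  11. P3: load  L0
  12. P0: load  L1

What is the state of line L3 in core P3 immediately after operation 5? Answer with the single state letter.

  op1 P2: load  L0 → I/I/E/I on L0; bus BusRd; mem=80
  op2 P0: load  L0 → S/I/S/I on L0; bus BusRd; mem=80
  op3 P1: load  L3 → I/E/I/I on L3; bus BusRd; mem=80
  op4 P0: load  L0 → S/I/S/I on L0; bus (none); mem=80
  op5 P0: store L3 := 58 → M/I/I/I on L3; bus BusRdX; mem=80
  op6 P2: load  L0 → S/I/S/I on L0; bus (none); mem=80
  op7 P0: load  L1 → E/I/I/I on L1; bus BusRd; mem=40
  op8 P0: store L3 := 64 → M/I/I/I on L3; bus (none); mem=80
  op9 P2: load  L0 → S/I/S/I on L0; bus (none); mem=80
  op10 P3: load  L2 → I/I/I/E on L2; bus BusRd; mem=50
  op11 P3: load  L0 → S/I/S/S on L0; bus BusRd; mem=80
  op12 P0: load  L1 → E/I/I/I on L1; bus (none); mem=40

state = I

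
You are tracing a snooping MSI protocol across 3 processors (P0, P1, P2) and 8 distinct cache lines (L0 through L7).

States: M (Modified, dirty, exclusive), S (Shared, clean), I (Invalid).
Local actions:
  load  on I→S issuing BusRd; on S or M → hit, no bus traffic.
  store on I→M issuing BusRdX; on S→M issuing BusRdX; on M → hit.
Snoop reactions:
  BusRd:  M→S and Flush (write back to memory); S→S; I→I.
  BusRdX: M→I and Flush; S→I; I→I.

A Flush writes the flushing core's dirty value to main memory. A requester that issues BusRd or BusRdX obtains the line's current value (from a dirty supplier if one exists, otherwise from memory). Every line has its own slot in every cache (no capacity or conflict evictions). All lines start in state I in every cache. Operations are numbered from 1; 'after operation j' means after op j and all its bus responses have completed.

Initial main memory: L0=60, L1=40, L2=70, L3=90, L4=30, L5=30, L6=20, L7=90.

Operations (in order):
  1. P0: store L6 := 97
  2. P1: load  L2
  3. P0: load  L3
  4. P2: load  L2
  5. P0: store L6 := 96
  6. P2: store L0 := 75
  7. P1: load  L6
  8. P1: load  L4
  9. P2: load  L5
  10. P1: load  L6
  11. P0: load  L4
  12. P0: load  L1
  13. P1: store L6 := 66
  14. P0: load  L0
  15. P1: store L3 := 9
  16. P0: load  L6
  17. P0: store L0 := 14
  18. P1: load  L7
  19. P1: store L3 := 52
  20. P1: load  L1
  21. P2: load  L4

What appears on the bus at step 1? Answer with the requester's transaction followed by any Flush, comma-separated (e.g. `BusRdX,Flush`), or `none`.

bus = BusRdX

  op1 P0: store L6 := 97 → M/I/I on L6; bus BusRdX; mem=20
  op2 P1: load  L2 → I/S/I on L2; bus BusRd; mem=70
  op3 P0: load  L3 → S/I/I on L3; bus BusRd; mem=90
  op4 P2: load  L2 → I/S/S on L2; bus BusRd; mem=70
  op5 P0: store L6 := 96 → M/I/I on L6; bus (none); mem=20
  op6 P2: store L0 := 75 → I/I/M on L0; bus BusRdX; mem=60
  op7 P1: load  L6 → S/S/I on L6; bus BusRd Flush; mem=96
  op8 P1: load  L4 → I/S/I on L4; bus BusRd; mem=30
  op9 P2: load  L5 → I/I/S on L5; bus BusRd; mem=30
  op10 P1: load  L6 → S/S/I on L6; bus (none); mem=96
  op11 P0: load  L4 → S/S/I on L4; bus BusRd; mem=30
  op12 P0: load  L1 → S/I/I on L1; bus BusRd; mem=40
  op13 P1: store L6 := 66 → I/M/I on L6; bus BusRdX; mem=96
  op14 P0: load  L0 → S/I/S on L0; bus BusRd Flush; mem=75
  op15 P1: store L3 := 9 → I/M/I on L3; bus BusRdX; mem=90
  op16 P0: load  L6 → S/S/I on L6; bus BusRd Flush; mem=66
  op17 P0: store L0 := 14 → M/I/I on L0; bus BusRdX; mem=75
  op18 P1: load  L7 → I/S/I on L7; bus BusRd; mem=90
  op19 P1: store L3 := 52 → I/M/I on L3; bus (none); mem=90
  op20 P1: load  L1 → S/S/I on L1; bus BusRd; mem=40
  op21 P2: load  L4 → S/S/S on L4; bus BusRd; mem=30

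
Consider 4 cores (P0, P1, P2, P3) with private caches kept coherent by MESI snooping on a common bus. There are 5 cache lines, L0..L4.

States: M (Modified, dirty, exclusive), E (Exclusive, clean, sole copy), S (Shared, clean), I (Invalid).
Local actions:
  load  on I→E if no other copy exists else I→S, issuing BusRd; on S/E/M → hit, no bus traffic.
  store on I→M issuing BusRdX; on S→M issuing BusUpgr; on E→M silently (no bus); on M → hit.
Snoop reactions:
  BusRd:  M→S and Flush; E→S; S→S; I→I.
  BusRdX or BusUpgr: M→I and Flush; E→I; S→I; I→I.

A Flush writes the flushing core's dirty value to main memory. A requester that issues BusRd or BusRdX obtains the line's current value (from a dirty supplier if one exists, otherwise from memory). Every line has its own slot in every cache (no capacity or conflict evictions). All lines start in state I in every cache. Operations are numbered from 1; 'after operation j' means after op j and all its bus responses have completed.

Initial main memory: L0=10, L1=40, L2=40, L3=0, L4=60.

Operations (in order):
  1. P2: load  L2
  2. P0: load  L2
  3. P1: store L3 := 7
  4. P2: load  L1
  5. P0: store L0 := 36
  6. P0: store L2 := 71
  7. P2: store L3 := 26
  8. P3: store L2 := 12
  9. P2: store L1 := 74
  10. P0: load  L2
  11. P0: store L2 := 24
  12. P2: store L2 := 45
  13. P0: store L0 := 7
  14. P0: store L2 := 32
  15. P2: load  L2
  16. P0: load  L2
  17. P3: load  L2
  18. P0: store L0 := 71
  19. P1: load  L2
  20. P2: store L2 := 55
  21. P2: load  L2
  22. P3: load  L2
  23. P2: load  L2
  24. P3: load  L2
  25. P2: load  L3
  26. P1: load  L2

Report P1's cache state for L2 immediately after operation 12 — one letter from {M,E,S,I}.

  op1 P2: load  L2 → I/I/E/I on L2; bus BusRd; mem=40
  op2 P0: load  L2 → S/I/S/I on L2; bus BusRd; mem=40
  op3 P1: store L3 := 7 → I/M/I/I on L3; bus BusRdX; mem=0
  op4 P2: load  L1 → I/I/E/I on L1; bus BusRd; mem=40
  op5 P0: store L0 := 36 → M/I/I/I on L0; bus BusRdX; mem=10
  op6 P0: store L2 := 71 → M/I/I/I on L2; bus BusUpgr; mem=40
  op7 P2: store L3 := 26 → I/I/M/I on L3; bus BusRdX Flush; mem=7
  op8 P3: store L2 := 12 → I/I/I/M on L2; bus BusRdX Flush; mem=71
  op9 P2: store L1 := 74 → I/I/M/I on L1; bus (none); mem=40
  op10 P0: load  L2 → S/I/I/S on L2; bus BusRd Flush; mem=12
  op11 P0: store L2 := 24 → M/I/I/I on L2; bus BusUpgr; mem=12
  op12 P2: store L2 := 45 → I/I/M/I on L2; bus BusRdX Flush; mem=24
  op13 P0: store L0 := 7 → M/I/I/I on L0; bus (none); mem=10
  op14 P0: store L2 := 32 → M/I/I/I on L2; bus BusRdX Flush; mem=45
  op15 P2: load  L2 → S/I/S/I on L2; bus BusRd Flush; mem=32
  op16 P0: load  L2 → S/I/S/I on L2; bus (none); mem=32
  op17 P3: load  L2 → S/I/S/S on L2; bus BusRd; mem=32
  op18 P0: store L0 := 71 → M/I/I/I on L0; bus (none); mem=10
  op19 P1: load  L2 → S/S/S/S on L2; bus BusRd; mem=32
  op20 P2: store L2 := 55 → I/I/M/I on L2; bus BusUpgr; mem=32
  op21 P2: load  L2 → I/I/M/I on L2; bus (none); mem=32
  op22 P3: load  L2 → I/I/S/S on L2; bus BusRd Flush; mem=55
  op23 P2: load  L2 → I/I/S/S on L2; bus (none); mem=55
  op24 P3: load  L2 → I/I/S/S on L2; bus (none); mem=55
  op25 P2: load  L3 → I/I/M/I on L3; bus (none); mem=7
  op26 P1: load  L2 → I/S/S/S on L2; bus BusRd; mem=55

state = I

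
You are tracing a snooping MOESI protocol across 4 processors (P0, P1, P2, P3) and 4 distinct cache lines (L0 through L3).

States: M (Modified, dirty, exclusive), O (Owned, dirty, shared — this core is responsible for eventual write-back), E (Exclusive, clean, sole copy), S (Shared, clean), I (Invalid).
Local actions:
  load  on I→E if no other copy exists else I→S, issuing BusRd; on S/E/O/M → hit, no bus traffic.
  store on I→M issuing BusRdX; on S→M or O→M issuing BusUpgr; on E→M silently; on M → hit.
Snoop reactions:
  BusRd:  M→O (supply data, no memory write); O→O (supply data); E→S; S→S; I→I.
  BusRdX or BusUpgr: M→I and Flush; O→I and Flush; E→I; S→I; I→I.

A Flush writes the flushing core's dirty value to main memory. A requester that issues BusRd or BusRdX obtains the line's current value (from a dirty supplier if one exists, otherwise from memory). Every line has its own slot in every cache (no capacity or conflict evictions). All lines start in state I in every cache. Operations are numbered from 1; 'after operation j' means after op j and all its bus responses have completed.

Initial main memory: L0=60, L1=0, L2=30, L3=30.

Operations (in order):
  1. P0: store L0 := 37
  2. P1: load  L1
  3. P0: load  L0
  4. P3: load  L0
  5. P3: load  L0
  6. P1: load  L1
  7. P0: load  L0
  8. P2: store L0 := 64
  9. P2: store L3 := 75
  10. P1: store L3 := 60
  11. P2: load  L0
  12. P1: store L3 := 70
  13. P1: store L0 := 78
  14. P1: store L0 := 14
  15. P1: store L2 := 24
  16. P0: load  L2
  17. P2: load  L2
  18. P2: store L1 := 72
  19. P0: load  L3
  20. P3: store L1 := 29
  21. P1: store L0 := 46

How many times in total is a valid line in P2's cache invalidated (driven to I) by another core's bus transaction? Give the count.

invalidations = 3

1. P0: store L0 := 37  bus=[BusRdX]  L0: P0=M P1=I P2=I P3=I  mem[L0]=60
2. P1: load  L1  bus=[BusRd]  L1: P0=I P1=E P2=I P3=I  mem[L1]=0
3. P0: load  L0  bus=[-]  L0: P0=M P1=I P2=I P3=I  mem[L0]=60
4. P3: load  L0  bus=[BusRd]  L0: P0=O P1=I P2=I P3=S  mem[L0]=60
5. P3: load  L0  bus=[-]  L0: P0=O P1=I P2=I P3=S  mem[L0]=60
6. P1: load  L1  bus=[-]  L1: P0=I P1=E P2=I P3=I  mem[L1]=0
7. P0: load  L0  bus=[-]  L0: P0=O P1=I P2=I P3=S  mem[L0]=60
8. P2: store L0 := 64  bus=[BusRdX,Flush]  L0: P0=I P1=I P2=M P3=I  mem[L0]=37
9. P2: store L3 := 75  bus=[BusRdX]  L3: P0=I P1=I P2=M P3=I  mem[L3]=30
10. P1: store L3 := 60  bus=[BusRdX,Flush]  L3: P0=I P1=M P2=I P3=I  mem[L3]=75
11. P2: load  L0  bus=[-]  L0: P0=I P1=I P2=M P3=I  mem[L0]=37
12. P1: store L3 := 70  bus=[-]  L3: P0=I P1=M P2=I P3=I  mem[L3]=75
13. P1: store L0 := 78  bus=[BusRdX,Flush]  L0: P0=I P1=M P2=I P3=I  mem[L0]=64
14. P1: store L0 := 14  bus=[-]  L0: P0=I P1=M P2=I P3=I  mem[L0]=64
15. P1: store L2 := 24  bus=[BusRdX]  L2: P0=I P1=M P2=I P3=I  mem[L2]=30
16. P0: load  L2  bus=[BusRd]  L2: P0=S P1=O P2=I P3=I  mem[L2]=30
17. P2: load  L2  bus=[BusRd]  L2: P0=S P1=O P2=S P3=I  mem[L2]=30
18. P2: store L1 := 72  bus=[BusRdX]  L1: P0=I P1=I P2=M P3=I  mem[L1]=0
19. P0: load  L3  bus=[BusRd]  L3: P0=S P1=O P2=I P3=I  mem[L3]=75
20. P3: store L1 := 29  bus=[BusRdX,Flush]  L1: P0=I P1=I P2=I P3=M  mem[L1]=72
21. P1: store L0 := 46  bus=[-]  L0: P0=I P1=M P2=I P3=I  mem[L0]=64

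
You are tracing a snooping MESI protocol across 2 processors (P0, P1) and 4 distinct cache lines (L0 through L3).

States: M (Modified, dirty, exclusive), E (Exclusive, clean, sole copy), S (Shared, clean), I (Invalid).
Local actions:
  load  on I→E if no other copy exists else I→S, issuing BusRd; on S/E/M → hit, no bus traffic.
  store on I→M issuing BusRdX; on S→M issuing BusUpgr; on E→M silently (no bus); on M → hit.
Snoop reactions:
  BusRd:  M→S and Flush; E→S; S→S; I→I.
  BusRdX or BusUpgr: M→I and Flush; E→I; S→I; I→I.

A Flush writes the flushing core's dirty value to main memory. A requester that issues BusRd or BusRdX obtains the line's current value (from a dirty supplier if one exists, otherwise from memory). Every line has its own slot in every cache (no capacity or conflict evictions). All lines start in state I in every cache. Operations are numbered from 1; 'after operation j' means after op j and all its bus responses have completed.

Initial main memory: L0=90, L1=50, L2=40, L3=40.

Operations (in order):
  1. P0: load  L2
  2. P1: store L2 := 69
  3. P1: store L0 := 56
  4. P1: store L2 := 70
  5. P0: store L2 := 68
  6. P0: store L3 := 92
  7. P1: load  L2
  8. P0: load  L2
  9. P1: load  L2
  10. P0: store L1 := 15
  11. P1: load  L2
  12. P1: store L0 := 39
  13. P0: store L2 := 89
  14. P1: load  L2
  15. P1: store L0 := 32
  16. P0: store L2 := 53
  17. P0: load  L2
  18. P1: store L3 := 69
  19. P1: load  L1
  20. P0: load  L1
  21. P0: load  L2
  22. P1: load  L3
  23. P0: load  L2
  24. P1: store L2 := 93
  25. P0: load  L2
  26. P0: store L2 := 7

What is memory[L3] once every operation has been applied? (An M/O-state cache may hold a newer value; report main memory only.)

memory[L3] = 92

  op1 P0: load  L2 → E/I on L2; bus BusRd; mem=40
  op2 P1: store L2 := 69 → I/M on L2; bus BusRdX; mem=40
  op3 P1: store L0 := 56 → I/M on L0; bus BusRdX; mem=90
  op4 P1: store L2 := 70 → I/M on L2; bus (none); mem=40
  op5 P0: store L2 := 68 → M/I on L2; bus BusRdX Flush; mem=70
  op6 P0: store L3 := 92 → M/I on L3; bus BusRdX; mem=40
  op7 P1: load  L2 → S/S on L2; bus BusRd Flush; mem=68
  op8 P0: load  L2 → S/S on L2; bus (none); mem=68
  op9 P1: load  L2 → S/S on L2; bus (none); mem=68
  op10 P0: store L1 := 15 → M/I on L1; bus BusRdX; mem=50
  op11 P1: load  L2 → S/S on L2; bus (none); mem=68
  op12 P1: store L0 := 39 → I/M on L0; bus (none); mem=90
  op13 P0: store L2 := 89 → M/I on L2; bus BusUpgr; mem=68
  op14 P1: load  L2 → S/S on L2; bus BusRd Flush; mem=89
  op15 P1: store L0 := 32 → I/M on L0; bus (none); mem=90
  op16 P0: store L2 := 53 → M/I on L2; bus BusUpgr; mem=89
  op17 P0: load  L2 → M/I on L2; bus (none); mem=89
  op18 P1: store L3 := 69 → I/M on L3; bus BusRdX Flush; mem=92
  op19 P1: load  L1 → S/S on L1; bus BusRd Flush; mem=15
  op20 P0: load  L1 → S/S on L1; bus (none); mem=15
  op21 P0: load  L2 → M/I on L2; bus (none); mem=89
  op22 P1: load  L3 → I/M on L3; bus (none); mem=92
  op23 P0: load  L2 → M/I on L2; bus (none); mem=89
  op24 P1: store L2 := 93 → I/M on L2; bus BusRdX Flush; mem=53
  op25 P0: load  L2 → S/S on L2; bus BusRd Flush; mem=93
  op26 P0: store L2 := 7 → M/I on L2; bus BusUpgr; mem=93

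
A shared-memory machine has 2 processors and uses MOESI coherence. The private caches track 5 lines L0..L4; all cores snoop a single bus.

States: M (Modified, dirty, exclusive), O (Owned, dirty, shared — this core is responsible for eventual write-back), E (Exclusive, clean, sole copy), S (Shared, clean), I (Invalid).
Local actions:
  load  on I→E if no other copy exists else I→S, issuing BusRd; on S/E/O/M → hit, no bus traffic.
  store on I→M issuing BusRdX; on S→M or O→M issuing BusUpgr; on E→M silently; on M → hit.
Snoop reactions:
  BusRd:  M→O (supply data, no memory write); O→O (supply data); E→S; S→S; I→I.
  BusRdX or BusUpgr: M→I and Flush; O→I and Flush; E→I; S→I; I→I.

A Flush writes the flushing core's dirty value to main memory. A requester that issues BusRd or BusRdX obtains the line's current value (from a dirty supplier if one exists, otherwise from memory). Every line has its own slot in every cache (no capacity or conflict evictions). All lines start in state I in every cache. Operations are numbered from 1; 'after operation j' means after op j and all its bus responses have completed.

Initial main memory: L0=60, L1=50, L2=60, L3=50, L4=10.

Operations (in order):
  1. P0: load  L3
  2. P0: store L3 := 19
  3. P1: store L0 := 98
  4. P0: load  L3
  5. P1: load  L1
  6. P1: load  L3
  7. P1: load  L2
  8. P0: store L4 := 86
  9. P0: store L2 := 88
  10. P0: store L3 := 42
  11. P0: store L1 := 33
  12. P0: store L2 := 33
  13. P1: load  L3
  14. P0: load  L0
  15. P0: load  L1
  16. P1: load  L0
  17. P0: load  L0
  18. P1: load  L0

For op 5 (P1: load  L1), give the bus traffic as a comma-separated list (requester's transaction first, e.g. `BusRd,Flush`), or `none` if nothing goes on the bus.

bus = BusRd

step 1: P0: load  L3  ⟶  EI  (L3)  txn=BusRd  M[L3]=50
step 2: P0: store L3 := 19  ⟶  MI  (L3)  txn=∅  M[L3]=50
step 3: P1: store L0 := 98  ⟶  IM  (L0)  txn=BusRdX  M[L0]=60
step 4: P0: load  L3  ⟶  MI  (L3)  txn=∅  M[L3]=50
step 5: P1: load  L1  ⟶  IE  (L1)  txn=BusRd  M[L1]=50
step 6: P1: load  L3  ⟶  OS  (L3)  txn=BusRd  M[L3]=50
step 7: P1: load  L2  ⟶  IE  (L2)  txn=BusRd  M[L2]=60
step 8: P0: store L4 := 86  ⟶  MI  (L4)  txn=BusRdX  M[L4]=10
step 9: P0: store L2 := 88  ⟶  MI  (L2)  txn=BusRdX  M[L2]=60
step 10: P0: store L3 := 42  ⟶  MI  (L3)  txn=BusUpgr  M[L3]=50
step 11: P0: store L1 := 33  ⟶  MI  (L1)  txn=BusRdX  M[L1]=50
step 12: P0: store L2 := 33  ⟶  MI  (L2)  txn=∅  M[L2]=60
step 13: P1: load  L3  ⟶  OS  (L3)  txn=BusRd  M[L3]=50
step 14: P0: load  L0  ⟶  SO  (L0)  txn=BusRd  M[L0]=60
step 15: P0: load  L1  ⟶  MI  (L1)  txn=∅  M[L1]=50
step 16: P1: load  L0  ⟶  SO  (L0)  txn=∅  M[L0]=60
step 17: P0: load  L0  ⟶  SO  (L0)  txn=∅  M[L0]=60
step 18: P1: load  L0  ⟶  SO  (L0)  txn=∅  M[L0]=60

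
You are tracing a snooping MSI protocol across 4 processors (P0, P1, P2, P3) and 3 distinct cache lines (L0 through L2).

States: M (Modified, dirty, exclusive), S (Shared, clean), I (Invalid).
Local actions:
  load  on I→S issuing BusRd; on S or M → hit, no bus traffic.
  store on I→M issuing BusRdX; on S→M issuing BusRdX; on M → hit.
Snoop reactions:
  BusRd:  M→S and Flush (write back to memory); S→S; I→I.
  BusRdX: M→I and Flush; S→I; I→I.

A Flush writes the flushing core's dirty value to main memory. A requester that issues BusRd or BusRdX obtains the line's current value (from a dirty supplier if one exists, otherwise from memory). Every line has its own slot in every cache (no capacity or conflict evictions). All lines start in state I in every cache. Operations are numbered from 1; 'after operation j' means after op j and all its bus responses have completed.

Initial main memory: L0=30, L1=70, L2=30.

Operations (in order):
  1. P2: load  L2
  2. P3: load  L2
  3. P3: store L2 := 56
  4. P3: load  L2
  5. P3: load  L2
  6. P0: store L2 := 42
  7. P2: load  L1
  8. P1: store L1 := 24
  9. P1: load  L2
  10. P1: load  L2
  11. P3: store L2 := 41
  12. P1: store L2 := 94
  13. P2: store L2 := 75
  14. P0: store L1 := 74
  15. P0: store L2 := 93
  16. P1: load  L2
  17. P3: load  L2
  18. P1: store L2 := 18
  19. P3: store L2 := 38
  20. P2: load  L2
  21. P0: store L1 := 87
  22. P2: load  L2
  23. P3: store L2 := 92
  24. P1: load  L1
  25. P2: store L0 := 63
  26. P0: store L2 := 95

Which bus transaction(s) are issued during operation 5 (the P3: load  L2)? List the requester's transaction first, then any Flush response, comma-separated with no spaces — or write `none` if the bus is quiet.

step 1: P2: load  L2  ⟶  IISI  (L2)  txn=BusRd  M[L2]=30
step 2: P3: load  L2  ⟶  IISS  (L2)  txn=BusRd  M[L2]=30
step 3: P3: store L2 := 56  ⟶  IIIM  (L2)  txn=BusRdX  M[L2]=30
step 4: P3: load  L2  ⟶  IIIM  (L2)  txn=∅  M[L2]=30
step 5: P3: load  L2  ⟶  IIIM  (L2)  txn=∅  M[L2]=30
step 6: P0: store L2 := 42  ⟶  MIII  (L2)  txn=BusRdX+Flush  M[L2]=56
step 7: P2: load  L1  ⟶  IISI  (L1)  txn=BusRd  M[L1]=70
step 8: P1: store L1 := 24  ⟶  IMII  (L1)  txn=BusRdX  M[L1]=70
step 9: P1: load  L2  ⟶  SSII  (L2)  txn=BusRd+Flush  M[L2]=42
step 10: P1: load  L2  ⟶  SSII  (L2)  txn=∅  M[L2]=42
step 11: P3: store L2 := 41  ⟶  IIIM  (L2)  txn=BusRdX  M[L2]=42
step 12: P1: store L2 := 94  ⟶  IMII  (L2)  txn=BusRdX+Flush  M[L2]=41
step 13: P2: store L2 := 75  ⟶  IIMI  (L2)  txn=BusRdX+Flush  M[L2]=94
step 14: P0: store L1 := 74  ⟶  MIII  (L1)  txn=BusRdX+Flush  M[L1]=24
step 15: P0: store L2 := 93  ⟶  MIII  (L2)  txn=BusRdX+Flush  M[L2]=75
step 16: P1: load  L2  ⟶  SSII  (L2)  txn=BusRd+Flush  M[L2]=93
step 17: P3: load  L2  ⟶  SSIS  (L2)  txn=BusRd  M[L2]=93
step 18: P1: store L2 := 18  ⟶  IMII  (L2)  txn=BusRdX  M[L2]=93
step 19: P3: store L2 := 38  ⟶  IIIM  (L2)  txn=BusRdX+Flush  M[L2]=18
step 20: P2: load  L2  ⟶  IISS  (L2)  txn=BusRd+Flush  M[L2]=38
step 21: P0: store L1 := 87  ⟶  MIII  (L1)  txn=∅  M[L1]=24
step 22: P2: load  L2  ⟶  IISS  (L2)  txn=∅  M[L2]=38
step 23: P3: store L2 := 92  ⟶  IIIM  (L2)  txn=BusRdX  M[L2]=38
step 24: P1: load  L1  ⟶  SSII  (L1)  txn=BusRd+Flush  M[L1]=87
step 25: P2: store L0 := 63  ⟶  IIMI  (L0)  txn=BusRdX  M[L0]=30
step 26: P0: store L2 := 95  ⟶  MIII  (L2)  txn=BusRdX+Flush  M[L2]=92

bus = none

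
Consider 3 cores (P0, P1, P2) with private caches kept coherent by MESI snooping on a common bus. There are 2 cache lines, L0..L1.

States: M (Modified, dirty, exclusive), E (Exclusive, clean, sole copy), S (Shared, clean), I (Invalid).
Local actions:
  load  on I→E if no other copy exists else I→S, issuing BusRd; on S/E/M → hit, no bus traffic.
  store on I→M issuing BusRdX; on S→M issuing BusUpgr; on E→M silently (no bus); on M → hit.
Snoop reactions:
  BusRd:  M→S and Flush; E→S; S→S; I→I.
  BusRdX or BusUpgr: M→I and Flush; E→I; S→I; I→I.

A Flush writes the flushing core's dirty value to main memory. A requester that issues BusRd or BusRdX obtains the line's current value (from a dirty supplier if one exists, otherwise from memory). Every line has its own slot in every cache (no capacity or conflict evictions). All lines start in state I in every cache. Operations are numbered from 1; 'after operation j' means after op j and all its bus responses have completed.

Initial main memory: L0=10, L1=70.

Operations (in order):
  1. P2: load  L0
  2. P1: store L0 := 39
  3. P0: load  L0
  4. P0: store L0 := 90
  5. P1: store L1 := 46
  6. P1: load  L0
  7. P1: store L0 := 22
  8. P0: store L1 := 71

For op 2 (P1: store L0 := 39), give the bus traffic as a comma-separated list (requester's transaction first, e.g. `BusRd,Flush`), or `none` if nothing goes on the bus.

bus = BusRdX

1. P2: load  L0  bus=[BusRd]  L0: P0=I P1=I P2=E  mem[L0]=10
2. P1: store L0 := 39  bus=[BusRdX]  L0: P0=I P1=M P2=I  mem[L0]=10
3. P0: load  L0  bus=[BusRd,Flush]  L0: P0=S P1=S P2=I  mem[L0]=39
4. P0: store L0 := 90  bus=[BusUpgr]  L0: P0=M P1=I P2=I  mem[L0]=39
5. P1: store L1 := 46  bus=[BusRdX]  L1: P0=I P1=M P2=I  mem[L1]=70
6. P1: load  L0  bus=[BusRd,Flush]  L0: P0=S P1=S P2=I  mem[L0]=90
7. P1: store L0 := 22  bus=[BusUpgr]  L0: P0=I P1=M P2=I  mem[L0]=90
8. P0: store L1 := 71  bus=[BusRdX,Flush]  L1: P0=M P1=I P2=I  mem[L1]=46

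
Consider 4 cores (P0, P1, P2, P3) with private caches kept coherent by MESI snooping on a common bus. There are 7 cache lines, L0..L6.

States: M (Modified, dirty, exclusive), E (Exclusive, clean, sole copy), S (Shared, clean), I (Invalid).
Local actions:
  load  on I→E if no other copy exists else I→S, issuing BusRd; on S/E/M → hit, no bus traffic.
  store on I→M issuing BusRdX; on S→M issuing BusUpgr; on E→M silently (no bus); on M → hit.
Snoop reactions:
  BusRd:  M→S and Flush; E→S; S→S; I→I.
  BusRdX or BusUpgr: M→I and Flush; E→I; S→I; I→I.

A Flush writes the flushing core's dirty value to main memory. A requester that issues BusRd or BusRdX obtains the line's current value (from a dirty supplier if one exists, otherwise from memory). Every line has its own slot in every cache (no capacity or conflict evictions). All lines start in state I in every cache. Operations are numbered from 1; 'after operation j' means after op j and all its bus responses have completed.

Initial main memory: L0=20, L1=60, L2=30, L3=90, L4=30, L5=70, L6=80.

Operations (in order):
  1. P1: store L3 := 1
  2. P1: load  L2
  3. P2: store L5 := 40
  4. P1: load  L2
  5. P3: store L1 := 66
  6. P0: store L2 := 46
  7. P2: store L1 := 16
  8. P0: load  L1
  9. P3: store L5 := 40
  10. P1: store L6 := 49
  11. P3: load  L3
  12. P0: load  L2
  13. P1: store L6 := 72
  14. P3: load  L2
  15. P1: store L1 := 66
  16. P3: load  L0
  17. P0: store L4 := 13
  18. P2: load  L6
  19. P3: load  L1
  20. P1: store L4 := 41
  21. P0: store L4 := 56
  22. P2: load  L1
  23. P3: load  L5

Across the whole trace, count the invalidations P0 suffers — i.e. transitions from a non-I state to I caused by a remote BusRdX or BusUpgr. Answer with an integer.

invalidations = 2

  op1 P1: store L3 := 1 → I/M/I/I on L3; bus BusRdX; mem=90
  op2 P1: load  L2 → I/E/I/I on L2; bus BusRd; mem=30
  op3 P2: store L5 := 40 → I/I/M/I on L5; bus BusRdX; mem=70
  op4 P1: load  L2 → I/E/I/I on L2; bus (none); mem=30
  op5 P3: store L1 := 66 → I/I/I/M on L1; bus BusRdX; mem=60
  op6 P0: store L2 := 46 → M/I/I/I on L2; bus BusRdX; mem=30
  op7 P2: store L1 := 16 → I/I/M/I on L1; bus BusRdX Flush; mem=66
  op8 P0: load  L1 → S/I/S/I on L1; bus BusRd Flush; mem=16
  op9 P3: store L5 := 40 → I/I/I/M on L5; bus BusRdX Flush; mem=40
  op10 P1: store L6 := 49 → I/M/I/I on L6; bus BusRdX; mem=80
  op11 P3: load  L3 → I/S/I/S on L3; bus BusRd Flush; mem=1
  op12 P0: load  L2 → M/I/I/I on L2; bus (none); mem=30
  op13 P1: store L6 := 72 → I/M/I/I on L6; bus (none); mem=80
  op14 P3: load  L2 → S/I/I/S on L2; bus BusRd Flush; mem=46
  op15 P1: store L1 := 66 → I/M/I/I on L1; bus BusRdX; mem=16
  op16 P3: load  L0 → I/I/I/E on L0; bus BusRd; mem=20
  op17 P0: store L4 := 13 → M/I/I/I on L4; bus BusRdX; mem=30
  op18 P2: load  L6 → I/S/S/I on L6; bus BusRd Flush; mem=72
  op19 P3: load  L1 → I/S/I/S on L1; bus BusRd Flush; mem=66
  op20 P1: store L4 := 41 → I/M/I/I on L4; bus BusRdX Flush; mem=13
  op21 P0: store L4 := 56 → M/I/I/I on L4; bus BusRdX Flush; mem=41
  op22 P2: load  L1 → I/S/S/S on L1; bus BusRd; mem=66
  op23 P3: load  L5 → I/I/I/M on L5; bus (none); mem=40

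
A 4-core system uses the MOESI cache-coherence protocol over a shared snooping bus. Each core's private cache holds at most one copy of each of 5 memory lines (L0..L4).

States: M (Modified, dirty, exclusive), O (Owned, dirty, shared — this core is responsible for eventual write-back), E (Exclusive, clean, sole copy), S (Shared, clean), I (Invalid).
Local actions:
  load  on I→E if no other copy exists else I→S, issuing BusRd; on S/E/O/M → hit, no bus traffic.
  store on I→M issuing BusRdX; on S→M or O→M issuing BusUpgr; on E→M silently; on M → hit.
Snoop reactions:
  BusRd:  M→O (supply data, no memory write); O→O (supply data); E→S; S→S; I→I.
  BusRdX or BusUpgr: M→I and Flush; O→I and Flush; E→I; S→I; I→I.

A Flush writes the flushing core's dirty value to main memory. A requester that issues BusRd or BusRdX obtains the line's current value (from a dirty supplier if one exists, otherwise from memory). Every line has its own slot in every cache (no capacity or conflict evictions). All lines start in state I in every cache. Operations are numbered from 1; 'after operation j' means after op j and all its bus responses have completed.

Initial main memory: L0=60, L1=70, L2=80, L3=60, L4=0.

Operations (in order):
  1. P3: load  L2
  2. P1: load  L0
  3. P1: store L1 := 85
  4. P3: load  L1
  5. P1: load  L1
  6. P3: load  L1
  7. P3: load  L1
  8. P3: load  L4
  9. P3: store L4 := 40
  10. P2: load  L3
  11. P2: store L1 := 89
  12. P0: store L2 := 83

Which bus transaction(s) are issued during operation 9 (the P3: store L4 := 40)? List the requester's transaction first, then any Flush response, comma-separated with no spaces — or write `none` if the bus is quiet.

bus = none

  op1 P3: load  L2 → I/I/I/E on L2; bus BusRd; mem=80
  op2 P1: load  L0 → I/E/I/I on L0; bus BusRd; mem=60
  op3 P1: store L1 := 85 → I/M/I/I on L1; bus BusRdX; mem=70
  op4 P3: load  L1 → I/O/I/S on L1; bus BusRd; mem=70
  op5 P1: load  L1 → I/O/I/S on L1; bus (none); mem=70
  op6 P3: load  L1 → I/O/I/S on L1; bus (none); mem=70
  op7 P3: load  L1 → I/O/I/S on L1; bus (none); mem=70
  op8 P3: load  L4 → I/I/I/E on L4; bus BusRd; mem=0
  op9 P3: store L4 := 40 → I/I/I/M on L4; bus (none); mem=0
  op10 P2: load  L3 → I/I/E/I on L3; bus BusRd; mem=60
  op11 P2: store L1 := 89 → I/I/M/I on L1; bus BusRdX Flush; mem=85
  op12 P0: store L2 := 83 → M/I/I/I on L2; bus BusRdX; mem=80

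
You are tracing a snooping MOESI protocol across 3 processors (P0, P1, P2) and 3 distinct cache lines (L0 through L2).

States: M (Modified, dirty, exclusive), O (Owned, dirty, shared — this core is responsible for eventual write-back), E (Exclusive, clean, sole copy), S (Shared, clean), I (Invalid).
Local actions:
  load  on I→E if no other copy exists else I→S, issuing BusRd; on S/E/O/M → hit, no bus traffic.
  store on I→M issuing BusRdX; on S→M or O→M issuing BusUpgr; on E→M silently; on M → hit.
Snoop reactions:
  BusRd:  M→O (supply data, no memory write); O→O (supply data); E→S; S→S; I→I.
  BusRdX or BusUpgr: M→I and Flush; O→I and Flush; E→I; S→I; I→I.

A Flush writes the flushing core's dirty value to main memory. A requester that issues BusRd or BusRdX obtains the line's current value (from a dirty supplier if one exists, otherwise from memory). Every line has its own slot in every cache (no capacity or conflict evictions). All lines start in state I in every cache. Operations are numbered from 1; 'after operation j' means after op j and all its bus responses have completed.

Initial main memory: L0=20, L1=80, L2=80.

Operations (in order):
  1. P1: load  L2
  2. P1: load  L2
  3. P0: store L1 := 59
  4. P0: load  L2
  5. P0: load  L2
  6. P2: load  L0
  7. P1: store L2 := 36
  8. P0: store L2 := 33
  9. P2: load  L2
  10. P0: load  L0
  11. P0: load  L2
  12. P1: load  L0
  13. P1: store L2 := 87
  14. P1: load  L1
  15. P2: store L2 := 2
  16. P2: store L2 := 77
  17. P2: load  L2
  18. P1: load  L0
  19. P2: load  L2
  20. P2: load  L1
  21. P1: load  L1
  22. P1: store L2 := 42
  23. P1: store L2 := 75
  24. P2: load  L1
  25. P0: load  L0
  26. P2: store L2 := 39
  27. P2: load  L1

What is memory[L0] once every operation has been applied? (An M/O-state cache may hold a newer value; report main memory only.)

  op1 P1: load  L2 → I/E/I on L2; bus BusRd; mem=80
  op2 P1: load  L2 → I/E/I on L2; bus (none); mem=80
  op3 P0: store L1 := 59 → M/I/I on L1; bus BusRdX; mem=80
  op4 P0: load  L2 → S/S/I on L2; bus BusRd; mem=80
  op5 P0: load  L2 → S/S/I on L2; bus (none); mem=80
  op6 P2: load  L0 → I/I/E on L0; bus BusRd; mem=20
  op7 P1: store L2 := 36 → I/M/I on L2; bus BusUpgr; mem=80
  op8 P0: store L2 := 33 → M/I/I on L2; bus BusRdX Flush; mem=36
  op9 P2: load  L2 → O/I/S on L2; bus BusRd; mem=36
  op10 P0: load  L0 → S/I/S on L0; bus BusRd; mem=20
  op11 P0: load  L2 → O/I/S on L2; bus (none); mem=36
  op12 P1: load  L0 → S/S/S on L0; bus BusRd; mem=20
  op13 P1: store L2 := 87 → I/M/I on L2; bus BusRdX Flush; mem=33
  op14 P1: load  L1 → O/S/I on L1; bus BusRd; mem=80
  op15 P2: store L2 := 2 → I/I/M on L2; bus BusRdX Flush; mem=87
  op16 P2: store L2 := 77 → I/I/M on L2; bus (none); mem=87
  op17 P2: load  L2 → I/I/M on L2; bus (none); mem=87
  op18 P1: load  L0 → S/S/S on L0; bus (none); mem=20
  op19 P2: load  L2 → I/I/M on L2; bus (none); mem=87
  op20 P2: load  L1 → O/S/S on L1; bus BusRd; mem=80
  op21 P1: load  L1 → O/S/S on L1; bus (none); mem=80
  op22 P1: store L2 := 42 → I/M/I on L2; bus BusRdX Flush; mem=77
  op23 P1: store L2 := 75 → I/M/I on L2; bus (none); mem=77
  op24 P2: load  L1 → O/S/S on L1; bus (none); mem=80
  op25 P0: load  L0 → S/S/S on L0; bus (none); mem=20
  op26 P2: store L2 := 39 → I/I/M on L2; bus BusRdX Flush; mem=75
  op27 P2: load  L1 → O/S/S on L1; bus (none); mem=80

memory[L0] = 20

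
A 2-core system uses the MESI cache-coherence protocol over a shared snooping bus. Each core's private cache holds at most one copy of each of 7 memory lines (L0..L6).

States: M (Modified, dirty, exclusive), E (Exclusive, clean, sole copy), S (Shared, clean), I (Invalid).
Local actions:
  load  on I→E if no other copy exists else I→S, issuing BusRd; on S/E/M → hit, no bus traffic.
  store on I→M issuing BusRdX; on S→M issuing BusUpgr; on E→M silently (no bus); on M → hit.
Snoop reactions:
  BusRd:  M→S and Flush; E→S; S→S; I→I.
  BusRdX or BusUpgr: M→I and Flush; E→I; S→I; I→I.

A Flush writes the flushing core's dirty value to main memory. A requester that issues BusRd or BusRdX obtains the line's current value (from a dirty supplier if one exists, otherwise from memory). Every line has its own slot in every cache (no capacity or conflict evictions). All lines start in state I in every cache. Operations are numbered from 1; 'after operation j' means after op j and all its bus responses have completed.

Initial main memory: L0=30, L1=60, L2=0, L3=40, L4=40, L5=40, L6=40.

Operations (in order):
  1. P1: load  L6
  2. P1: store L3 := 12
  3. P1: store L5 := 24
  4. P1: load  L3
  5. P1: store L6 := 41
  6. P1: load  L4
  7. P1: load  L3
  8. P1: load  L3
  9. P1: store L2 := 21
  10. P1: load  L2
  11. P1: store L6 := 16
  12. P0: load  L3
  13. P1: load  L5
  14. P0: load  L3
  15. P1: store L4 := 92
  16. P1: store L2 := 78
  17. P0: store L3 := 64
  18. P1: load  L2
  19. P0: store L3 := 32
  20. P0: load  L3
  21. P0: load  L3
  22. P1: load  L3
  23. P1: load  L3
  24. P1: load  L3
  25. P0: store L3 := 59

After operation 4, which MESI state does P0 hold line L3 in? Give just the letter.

state = I

step 1: P1: load  L6  ⟶  IE  (L6)  txn=BusRd  M[L6]=40
step 2: P1: store L3 := 12  ⟶  IM  (L3)  txn=BusRdX  M[L3]=40
step 3: P1: store L5 := 24  ⟶  IM  (L5)  txn=BusRdX  M[L5]=40
step 4: P1: load  L3  ⟶  IM  (L3)  txn=∅  M[L3]=40
step 5: P1: store L6 := 41  ⟶  IM  (L6)  txn=∅  M[L6]=40
step 6: P1: load  L4  ⟶  IE  (L4)  txn=BusRd  M[L4]=40
step 7: P1: load  L3  ⟶  IM  (L3)  txn=∅  M[L3]=40
step 8: P1: load  L3  ⟶  IM  (L3)  txn=∅  M[L3]=40
step 9: P1: store L2 := 21  ⟶  IM  (L2)  txn=BusRdX  M[L2]=0
step 10: P1: load  L2  ⟶  IM  (L2)  txn=∅  M[L2]=0
step 11: P1: store L6 := 16  ⟶  IM  (L6)  txn=∅  M[L6]=40
step 12: P0: load  L3  ⟶  SS  (L3)  txn=BusRd+Flush  M[L3]=12
step 13: P1: load  L5  ⟶  IM  (L5)  txn=∅  M[L5]=40
step 14: P0: load  L3  ⟶  SS  (L3)  txn=∅  M[L3]=12
step 15: P1: store L4 := 92  ⟶  IM  (L4)  txn=∅  M[L4]=40
step 16: P1: store L2 := 78  ⟶  IM  (L2)  txn=∅  M[L2]=0
step 17: P0: store L3 := 64  ⟶  MI  (L3)  txn=BusUpgr  M[L3]=12
step 18: P1: load  L2  ⟶  IM  (L2)  txn=∅  M[L2]=0
step 19: P0: store L3 := 32  ⟶  MI  (L3)  txn=∅  M[L3]=12
step 20: P0: load  L3  ⟶  MI  (L3)  txn=∅  M[L3]=12
step 21: P0: load  L3  ⟶  MI  (L3)  txn=∅  M[L3]=12
step 22: P1: load  L3  ⟶  SS  (L3)  txn=BusRd+Flush  M[L3]=32
step 23: P1: load  L3  ⟶  SS  (L3)  txn=∅  M[L3]=32
step 24: P1: load  L3  ⟶  SS  (L3)  txn=∅  M[L3]=32
step 25: P0: store L3 := 59  ⟶  MI  (L3)  txn=BusUpgr  M[L3]=32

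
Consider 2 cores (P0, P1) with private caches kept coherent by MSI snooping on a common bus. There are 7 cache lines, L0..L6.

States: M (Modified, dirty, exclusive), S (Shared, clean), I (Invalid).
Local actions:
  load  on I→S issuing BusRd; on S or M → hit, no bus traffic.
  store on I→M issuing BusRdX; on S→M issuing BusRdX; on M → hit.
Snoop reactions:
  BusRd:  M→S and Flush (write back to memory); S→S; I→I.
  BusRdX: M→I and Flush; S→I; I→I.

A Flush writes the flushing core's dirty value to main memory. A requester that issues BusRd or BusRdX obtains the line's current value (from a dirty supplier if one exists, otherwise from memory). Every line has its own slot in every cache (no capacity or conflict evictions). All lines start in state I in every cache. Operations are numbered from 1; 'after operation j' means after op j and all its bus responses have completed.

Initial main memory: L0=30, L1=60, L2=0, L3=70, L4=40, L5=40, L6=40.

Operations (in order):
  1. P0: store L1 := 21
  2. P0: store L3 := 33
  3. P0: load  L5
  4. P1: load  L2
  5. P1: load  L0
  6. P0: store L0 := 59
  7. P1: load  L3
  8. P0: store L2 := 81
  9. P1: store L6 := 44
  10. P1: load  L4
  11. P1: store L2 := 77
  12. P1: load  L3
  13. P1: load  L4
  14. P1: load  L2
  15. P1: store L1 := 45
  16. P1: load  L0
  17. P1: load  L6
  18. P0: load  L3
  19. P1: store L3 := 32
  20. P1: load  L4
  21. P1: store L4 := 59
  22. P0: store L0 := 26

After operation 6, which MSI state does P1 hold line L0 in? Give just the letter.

state = I

step 1: P0: store L1 := 21  ⟶  MI  (L1)  txn=BusRdX  M[L1]=60
step 2: P0: store L3 := 33  ⟶  MI  (L3)  txn=BusRdX  M[L3]=70
step 3: P0: load  L5  ⟶  SI  (L5)  txn=BusRd  M[L5]=40
step 4: P1: load  L2  ⟶  IS  (L2)  txn=BusRd  M[L2]=0
step 5: P1: load  L0  ⟶  IS  (L0)  txn=BusRd  M[L0]=30
step 6: P0: store L0 := 59  ⟶  MI  (L0)  txn=BusRdX  M[L0]=30
step 7: P1: load  L3  ⟶  SS  (L3)  txn=BusRd+Flush  M[L3]=33
step 8: P0: store L2 := 81  ⟶  MI  (L2)  txn=BusRdX  M[L2]=0
step 9: P1: store L6 := 44  ⟶  IM  (L6)  txn=BusRdX  M[L6]=40
step 10: P1: load  L4  ⟶  IS  (L4)  txn=BusRd  M[L4]=40
step 11: P1: store L2 := 77  ⟶  IM  (L2)  txn=BusRdX+Flush  M[L2]=81
step 12: P1: load  L3  ⟶  SS  (L3)  txn=∅  M[L3]=33
step 13: P1: load  L4  ⟶  IS  (L4)  txn=∅  M[L4]=40
step 14: P1: load  L2  ⟶  IM  (L2)  txn=∅  M[L2]=81
step 15: P1: store L1 := 45  ⟶  IM  (L1)  txn=BusRdX+Flush  M[L1]=21
step 16: P1: load  L0  ⟶  SS  (L0)  txn=BusRd+Flush  M[L0]=59
step 17: P1: load  L6  ⟶  IM  (L6)  txn=∅  M[L6]=40
step 18: P0: load  L3  ⟶  SS  (L3)  txn=∅  M[L3]=33
step 19: P1: store L3 := 32  ⟶  IM  (L3)  txn=BusRdX  M[L3]=33
step 20: P1: load  L4  ⟶  IS  (L4)  txn=∅  M[L4]=40
step 21: P1: store L4 := 59  ⟶  IM  (L4)  txn=BusRdX  M[L4]=40
step 22: P0: store L0 := 26  ⟶  MI  (L0)  txn=BusRdX  M[L0]=59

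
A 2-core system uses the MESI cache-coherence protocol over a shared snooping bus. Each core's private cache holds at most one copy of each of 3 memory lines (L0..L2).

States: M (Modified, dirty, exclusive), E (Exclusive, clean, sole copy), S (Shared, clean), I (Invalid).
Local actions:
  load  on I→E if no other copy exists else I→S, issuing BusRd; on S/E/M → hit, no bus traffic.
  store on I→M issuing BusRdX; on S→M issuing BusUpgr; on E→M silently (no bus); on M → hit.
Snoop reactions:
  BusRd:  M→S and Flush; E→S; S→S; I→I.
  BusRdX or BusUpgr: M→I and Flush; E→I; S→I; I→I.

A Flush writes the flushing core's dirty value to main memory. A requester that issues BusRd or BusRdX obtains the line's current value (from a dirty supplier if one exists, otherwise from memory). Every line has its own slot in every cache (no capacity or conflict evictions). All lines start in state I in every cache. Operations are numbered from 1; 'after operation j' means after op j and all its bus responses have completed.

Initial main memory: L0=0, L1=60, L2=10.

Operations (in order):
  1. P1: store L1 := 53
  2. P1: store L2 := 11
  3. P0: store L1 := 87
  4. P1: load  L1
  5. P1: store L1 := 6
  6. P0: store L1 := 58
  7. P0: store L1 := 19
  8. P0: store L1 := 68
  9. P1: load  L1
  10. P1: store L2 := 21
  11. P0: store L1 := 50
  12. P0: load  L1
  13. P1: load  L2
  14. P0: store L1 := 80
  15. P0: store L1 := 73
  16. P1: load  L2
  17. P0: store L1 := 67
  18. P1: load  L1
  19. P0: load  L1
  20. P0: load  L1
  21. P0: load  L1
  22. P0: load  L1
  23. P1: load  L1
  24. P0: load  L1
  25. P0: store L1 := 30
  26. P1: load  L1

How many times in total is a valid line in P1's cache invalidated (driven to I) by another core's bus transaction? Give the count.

invalidations = 4

  op1 P1: store L1 := 53 → I/M on L1; bus BusRdX; mem=60
  op2 P1: store L2 := 11 → I/M on L2; bus BusRdX; mem=10
  op3 P0: store L1 := 87 → M/I on L1; bus BusRdX Flush; mem=53
  op4 P1: load  L1 → S/S on L1; bus BusRd Flush; mem=87
  op5 P1: store L1 := 6 → I/M on L1; bus BusUpgr; mem=87
  op6 P0: store L1 := 58 → M/I on L1; bus BusRdX Flush; mem=6
  op7 P0: store L1 := 19 → M/I on L1; bus (none); mem=6
  op8 P0: store L1 := 68 → M/I on L1; bus (none); mem=6
  op9 P1: load  L1 → S/S on L1; bus BusRd Flush; mem=68
  op10 P1: store L2 := 21 → I/M on L2; bus (none); mem=10
  op11 P0: store L1 := 50 → M/I on L1; bus BusUpgr; mem=68
  op12 P0: load  L1 → M/I on L1; bus (none); mem=68
  op13 P1: load  L2 → I/M on L2; bus (none); mem=10
  op14 P0: store L1 := 80 → M/I on L1; bus (none); mem=68
  op15 P0: store L1 := 73 → M/I on L1; bus (none); mem=68
  op16 P1: load  L2 → I/M on L2; bus (none); mem=10
  op17 P0: store L1 := 67 → M/I on L1; bus (none); mem=68
  op18 P1: load  L1 → S/S on L1; bus BusRd Flush; mem=67
  op19 P0: load  L1 → S/S on L1; bus (none); mem=67
  op20 P0: load  L1 → S/S on L1; bus (none); mem=67
  op21 P0: load  L1 → S/S on L1; bus (none); mem=67
  op22 P0: load  L1 → S/S on L1; bus (none); mem=67
  op23 P1: load  L1 → S/S on L1; bus (none); mem=67
  op24 P0: load  L1 → S/S on L1; bus (none); mem=67
  op25 P0: store L1 := 30 → M/I on L1; bus BusUpgr; mem=67
  op26 P1: load  L1 → S/S on L1; bus BusRd Flush; mem=30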